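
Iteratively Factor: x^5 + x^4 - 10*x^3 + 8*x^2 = (x + 4)*(x^4 - 3*x^3 + 2*x^2) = (x - 1)*(x + 4)*(x^3 - 2*x^2) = x*(x - 1)*(x + 4)*(x^2 - 2*x) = x^2*(x - 1)*(x + 4)*(x - 2)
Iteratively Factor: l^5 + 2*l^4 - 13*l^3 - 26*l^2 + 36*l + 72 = (l - 2)*(l^4 + 4*l^3 - 5*l^2 - 36*l - 36) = (l - 3)*(l - 2)*(l^3 + 7*l^2 + 16*l + 12) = (l - 3)*(l - 2)*(l + 3)*(l^2 + 4*l + 4) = (l - 3)*(l - 2)*(l + 2)*(l + 3)*(l + 2)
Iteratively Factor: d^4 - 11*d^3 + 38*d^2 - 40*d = (d)*(d^3 - 11*d^2 + 38*d - 40) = d*(d - 4)*(d^2 - 7*d + 10) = d*(d - 4)*(d - 2)*(d - 5)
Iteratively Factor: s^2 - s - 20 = (s + 4)*(s - 5)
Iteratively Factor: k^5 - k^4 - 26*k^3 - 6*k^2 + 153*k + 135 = (k - 3)*(k^4 + 2*k^3 - 20*k^2 - 66*k - 45) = (k - 3)*(k + 1)*(k^3 + k^2 - 21*k - 45) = (k - 3)*(k + 1)*(k + 3)*(k^2 - 2*k - 15) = (k - 5)*(k - 3)*(k + 1)*(k + 3)*(k + 3)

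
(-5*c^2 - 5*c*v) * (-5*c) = 25*c^3 + 25*c^2*v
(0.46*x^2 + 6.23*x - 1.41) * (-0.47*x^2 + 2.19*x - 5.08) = -0.2162*x^4 - 1.9207*x^3 + 11.9696*x^2 - 34.7363*x + 7.1628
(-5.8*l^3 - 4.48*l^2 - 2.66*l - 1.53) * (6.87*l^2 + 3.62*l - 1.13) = -39.846*l^5 - 51.7736*l^4 - 27.9378*l^3 - 15.0779*l^2 - 2.5328*l + 1.7289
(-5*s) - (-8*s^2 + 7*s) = 8*s^2 - 12*s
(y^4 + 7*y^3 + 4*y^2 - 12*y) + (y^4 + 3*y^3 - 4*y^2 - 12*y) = 2*y^4 + 10*y^3 - 24*y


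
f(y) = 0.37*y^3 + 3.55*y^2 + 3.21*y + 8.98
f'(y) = 1.11*y^2 + 7.1*y + 3.21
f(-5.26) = 36.47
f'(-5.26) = -3.42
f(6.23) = 256.23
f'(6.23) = 90.53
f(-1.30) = 9.99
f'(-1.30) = -4.14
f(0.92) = 15.23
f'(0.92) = 10.68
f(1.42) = 21.76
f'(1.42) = 15.53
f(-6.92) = 34.16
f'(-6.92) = 7.23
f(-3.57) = 25.93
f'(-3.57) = -7.99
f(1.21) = 18.72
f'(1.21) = 13.43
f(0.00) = 8.98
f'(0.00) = 3.21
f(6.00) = 235.96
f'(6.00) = 85.77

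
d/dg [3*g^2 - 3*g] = 6*g - 3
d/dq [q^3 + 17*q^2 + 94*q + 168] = 3*q^2 + 34*q + 94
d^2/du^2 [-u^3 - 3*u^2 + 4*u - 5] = -6*u - 6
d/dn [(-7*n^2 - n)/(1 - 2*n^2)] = (-2*n^2 - 14*n - 1)/(4*n^4 - 4*n^2 + 1)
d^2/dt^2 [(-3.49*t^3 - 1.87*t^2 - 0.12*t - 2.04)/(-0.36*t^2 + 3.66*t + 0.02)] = (98.5104719999999*t^3 + 3.199896*t^2 - 16.113864*t + 54.667352)/(0.046656*t^6 - 1.423008*t^5 + 14.459472*t^4 - 48.869784*t^3 - 0.803304*t^2 - 0.004392*t - 8.0e-6)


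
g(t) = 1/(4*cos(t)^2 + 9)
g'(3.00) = -0.00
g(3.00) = 0.08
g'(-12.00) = 0.03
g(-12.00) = 0.08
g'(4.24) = 0.03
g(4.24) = 0.10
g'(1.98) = -0.03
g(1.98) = 0.10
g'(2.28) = -0.03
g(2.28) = 0.09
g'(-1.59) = 0.00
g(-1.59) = 0.11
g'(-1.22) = -0.03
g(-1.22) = 0.11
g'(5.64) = -0.03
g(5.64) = 0.09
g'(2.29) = -0.03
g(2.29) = 0.09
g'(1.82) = -0.02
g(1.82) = 0.11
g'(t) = 8*sin(t)*cos(t)/(4*cos(t)^2 + 9)^2 = 4*sin(2*t)/(2*cos(2*t) + 11)^2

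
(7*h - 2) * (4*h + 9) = 28*h^2 + 55*h - 18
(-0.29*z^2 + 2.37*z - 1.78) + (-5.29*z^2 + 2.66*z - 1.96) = -5.58*z^2 + 5.03*z - 3.74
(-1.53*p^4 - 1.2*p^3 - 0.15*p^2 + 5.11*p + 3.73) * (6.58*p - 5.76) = -10.0674*p^5 + 0.916799999999999*p^4 + 5.925*p^3 + 34.4878*p^2 - 4.8902*p - 21.4848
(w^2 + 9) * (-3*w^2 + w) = -3*w^4 + w^3 - 27*w^2 + 9*w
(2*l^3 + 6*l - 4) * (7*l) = 14*l^4 + 42*l^2 - 28*l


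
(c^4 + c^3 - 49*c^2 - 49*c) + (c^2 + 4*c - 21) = c^4 + c^3 - 48*c^2 - 45*c - 21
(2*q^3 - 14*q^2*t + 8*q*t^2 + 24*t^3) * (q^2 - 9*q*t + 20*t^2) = 2*q^5 - 32*q^4*t + 174*q^3*t^2 - 328*q^2*t^3 - 56*q*t^4 + 480*t^5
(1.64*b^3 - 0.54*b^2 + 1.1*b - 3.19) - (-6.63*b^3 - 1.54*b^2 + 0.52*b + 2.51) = 8.27*b^3 + 1.0*b^2 + 0.58*b - 5.7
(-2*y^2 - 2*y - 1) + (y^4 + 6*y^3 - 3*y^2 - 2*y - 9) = y^4 + 6*y^3 - 5*y^2 - 4*y - 10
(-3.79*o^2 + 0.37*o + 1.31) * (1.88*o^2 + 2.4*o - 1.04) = -7.1252*o^4 - 8.4004*o^3 + 7.2924*o^2 + 2.7592*o - 1.3624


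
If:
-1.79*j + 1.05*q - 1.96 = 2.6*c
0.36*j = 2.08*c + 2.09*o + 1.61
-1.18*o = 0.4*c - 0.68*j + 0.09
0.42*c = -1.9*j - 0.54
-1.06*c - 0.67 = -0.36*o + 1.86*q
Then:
No Solution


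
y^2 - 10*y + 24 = (y - 6)*(y - 4)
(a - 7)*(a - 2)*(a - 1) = a^3 - 10*a^2 + 23*a - 14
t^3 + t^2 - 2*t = t*(t - 1)*(t + 2)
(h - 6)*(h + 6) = h^2 - 36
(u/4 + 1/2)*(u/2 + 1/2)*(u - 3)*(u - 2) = u^4/8 - u^3/4 - 7*u^2/8 + u + 3/2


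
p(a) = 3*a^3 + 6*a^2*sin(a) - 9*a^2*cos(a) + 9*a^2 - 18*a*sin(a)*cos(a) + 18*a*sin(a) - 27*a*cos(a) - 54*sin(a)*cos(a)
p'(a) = 9*a^2*sin(a) + 6*a^2*cos(a) + 9*a^2 + 18*a*sin(a)^2 + 39*a*sin(a) - 18*a*cos(a)^2 + 18*a + 54*sin(a)^2 - 18*sin(a)*cos(a) + 18*sin(a) - 54*cos(a)^2 - 27*cos(a)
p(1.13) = -5.46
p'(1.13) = 130.44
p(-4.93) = -96.15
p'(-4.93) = 163.79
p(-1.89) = 11.97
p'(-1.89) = 32.93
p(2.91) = 348.24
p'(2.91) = 61.94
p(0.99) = -20.91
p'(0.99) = 90.07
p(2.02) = 191.23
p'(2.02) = 257.76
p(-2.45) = 0.86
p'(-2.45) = 7.30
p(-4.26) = -27.43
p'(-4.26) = 57.58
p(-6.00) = -434.88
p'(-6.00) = 468.39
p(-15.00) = -7464.91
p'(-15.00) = -173.76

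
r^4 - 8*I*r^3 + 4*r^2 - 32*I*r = r*(r - 8*I)*(r - 2*I)*(r + 2*I)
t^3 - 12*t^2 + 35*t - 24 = (t - 8)*(t - 3)*(t - 1)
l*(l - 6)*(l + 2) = l^3 - 4*l^2 - 12*l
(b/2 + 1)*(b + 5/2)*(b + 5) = b^3/2 + 19*b^2/4 + 55*b/4 + 25/2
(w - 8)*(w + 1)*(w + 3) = w^3 - 4*w^2 - 29*w - 24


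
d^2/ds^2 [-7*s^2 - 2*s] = -14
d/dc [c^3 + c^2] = c*(3*c + 2)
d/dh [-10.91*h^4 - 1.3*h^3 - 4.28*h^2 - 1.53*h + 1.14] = -43.64*h^3 - 3.9*h^2 - 8.56*h - 1.53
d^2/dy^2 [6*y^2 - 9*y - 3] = 12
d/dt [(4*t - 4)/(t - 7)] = -24/(t - 7)^2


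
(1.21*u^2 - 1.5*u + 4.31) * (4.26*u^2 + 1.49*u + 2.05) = 5.1546*u^4 - 4.5871*u^3 + 18.6061*u^2 + 3.3469*u + 8.8355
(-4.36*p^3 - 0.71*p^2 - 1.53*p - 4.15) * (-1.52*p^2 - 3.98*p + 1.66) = 6.6272*p^5 + 18.432*p^4 - 2.0862*p^3 + 11.2188*p^2 + 13.9772*p - 6.889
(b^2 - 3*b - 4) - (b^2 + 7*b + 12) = -10*b - 16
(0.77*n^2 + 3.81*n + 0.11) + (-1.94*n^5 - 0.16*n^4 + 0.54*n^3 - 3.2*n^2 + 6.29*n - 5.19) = -1.94*n^5 - 0.16*n^4 + 0.54*n^3 - 2.43*n^2 + 10.1*n - 5.08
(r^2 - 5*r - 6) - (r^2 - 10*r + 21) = 5*r - 27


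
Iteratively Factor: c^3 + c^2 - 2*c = (c + 2)*(c^2 - c) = c*(c + 2)*(c - 1)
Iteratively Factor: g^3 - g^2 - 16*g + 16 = (g - 1)*(g^2 - 16) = (g - 4)*(g - 1)*(g + 4)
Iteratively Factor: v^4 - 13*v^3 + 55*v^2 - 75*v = (v)*(v^3 - 13*v^2 + 55*v - 75) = v*(v - 5)*(v^2 - 8*v + 15) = v*(v - 5)*(v - 3)*(v - 5)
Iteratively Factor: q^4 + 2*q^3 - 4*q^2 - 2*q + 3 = (q + 3)*(q^3 - q^2 - q + 1) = (q + 1)*(q + 3)*(q^2 - 2*q + 1) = (q - 1)*(q + 1)*(q + 3)*(q - 1)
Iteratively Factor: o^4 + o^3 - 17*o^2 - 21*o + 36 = (o - 1)*(o^3 + 2*o^2 - 15*o - 36) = (o - 1)*(o + 3)*(o^2 - o - 12) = (o - 4)*(o - 1)*(o + 3)*(o + 3)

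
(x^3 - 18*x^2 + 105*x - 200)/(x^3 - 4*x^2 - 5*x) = (x^2 - 13*x + 40)/(x*(x + 1))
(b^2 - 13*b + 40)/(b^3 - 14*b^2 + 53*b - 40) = 1/(b - 1)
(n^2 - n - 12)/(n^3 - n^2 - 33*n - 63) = (n - 4)/(n^2 - 4*n - 21)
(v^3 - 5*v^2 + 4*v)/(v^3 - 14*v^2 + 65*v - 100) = v*(v - 1)/(v^2 - 10*v + 25)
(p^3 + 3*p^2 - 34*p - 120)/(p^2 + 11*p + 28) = (p^2 - p - 30)/(p + 7)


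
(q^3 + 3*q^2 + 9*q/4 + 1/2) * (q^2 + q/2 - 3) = q^5 + 7*q^4/2 + 3*q^3/4 - 59*q^2/8 - 13*q/2 - 3/2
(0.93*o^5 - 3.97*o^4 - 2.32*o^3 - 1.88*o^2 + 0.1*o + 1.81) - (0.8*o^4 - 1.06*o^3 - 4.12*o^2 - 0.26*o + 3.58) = 0.93*o^5 - 4.77*o^4 - 1.26*o^3 + 2.24*o^2 + 0.36*o - 1.77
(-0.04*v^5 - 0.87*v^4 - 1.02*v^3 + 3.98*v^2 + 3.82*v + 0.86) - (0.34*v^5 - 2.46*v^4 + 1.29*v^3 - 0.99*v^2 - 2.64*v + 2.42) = -0.38*v^5 + 1.59*v^4 - 2.31*v^3 + 4.97*v^2 + 6.46*v - 1.56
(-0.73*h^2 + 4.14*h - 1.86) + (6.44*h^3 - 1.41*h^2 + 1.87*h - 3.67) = 6.44*h^3 - 2.14*h^2 + 6.01*h - 5.53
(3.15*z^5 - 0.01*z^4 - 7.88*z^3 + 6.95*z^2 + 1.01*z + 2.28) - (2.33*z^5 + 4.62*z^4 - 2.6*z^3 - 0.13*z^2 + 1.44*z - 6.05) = 0.82*z^5 - 4.63*z^4 - 5.28*z^3 + 7.08*z^2 - 0.43*z + 8.33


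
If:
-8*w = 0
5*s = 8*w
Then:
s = 0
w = 0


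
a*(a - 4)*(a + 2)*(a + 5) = a^4 + 3*a^3 - 18*a^2 - 40*a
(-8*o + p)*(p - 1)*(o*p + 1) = -8*o^2*p^2 + 8*o^2*p + o*p^3 - o*p^2 - 8*o*p + 8*o + p^2 - p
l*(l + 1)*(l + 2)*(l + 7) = l^4 + 10*l^3 + 23*l^2 + 14*l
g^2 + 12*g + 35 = (g + 5)*(g + 7)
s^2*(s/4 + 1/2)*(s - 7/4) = s^4/4 + s^3/16 - 7*s^2/8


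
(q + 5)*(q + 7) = q^2 + 12*q + 35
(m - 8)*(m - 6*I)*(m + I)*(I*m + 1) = I*m^4 + 6*m^3 - 8*I*m^3 - 48*m^2 + I*m^2 + 6*m - 8*I*m - 48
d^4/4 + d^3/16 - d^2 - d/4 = d*(d/4 + 1/2)*(d - 2)*(d + 1/4)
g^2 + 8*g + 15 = (g + 3)*(g + 5)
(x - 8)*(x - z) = x^2 - x*z - 8*x + 8*z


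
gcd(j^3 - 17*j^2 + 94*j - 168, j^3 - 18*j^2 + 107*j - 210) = j^2 - 13*j + 42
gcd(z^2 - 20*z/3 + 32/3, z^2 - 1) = 1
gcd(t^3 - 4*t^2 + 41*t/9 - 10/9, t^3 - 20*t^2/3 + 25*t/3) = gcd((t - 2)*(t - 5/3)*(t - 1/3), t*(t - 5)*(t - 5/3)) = t - 5/3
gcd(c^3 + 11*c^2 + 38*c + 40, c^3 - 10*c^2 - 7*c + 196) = c + 4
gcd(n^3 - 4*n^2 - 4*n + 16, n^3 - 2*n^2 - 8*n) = n^2 - 2*n - 8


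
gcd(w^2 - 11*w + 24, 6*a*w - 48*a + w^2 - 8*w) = w - 8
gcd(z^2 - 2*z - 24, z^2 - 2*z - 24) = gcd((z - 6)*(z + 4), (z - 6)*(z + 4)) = z^2 - 2*z - 24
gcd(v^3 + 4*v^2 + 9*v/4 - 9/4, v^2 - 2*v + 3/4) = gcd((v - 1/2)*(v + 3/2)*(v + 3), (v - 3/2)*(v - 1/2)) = v - 1/2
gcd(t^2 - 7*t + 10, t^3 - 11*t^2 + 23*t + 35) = t - 5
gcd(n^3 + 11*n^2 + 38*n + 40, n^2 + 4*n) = n + 4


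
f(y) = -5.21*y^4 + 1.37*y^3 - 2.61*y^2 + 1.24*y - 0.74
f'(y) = -20.84*y^3 + 4.11*y^2 - 5.22*y + 1.24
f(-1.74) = -65.77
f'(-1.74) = 132.55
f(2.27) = -133.69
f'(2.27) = -233.20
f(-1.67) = -56.99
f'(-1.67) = 118.48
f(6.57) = -9424.05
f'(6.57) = -5765.73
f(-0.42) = -1.98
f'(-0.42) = 5.70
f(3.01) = -410.96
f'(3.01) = -545.56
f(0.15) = -0.61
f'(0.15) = 0.48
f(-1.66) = -55.82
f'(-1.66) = 116.56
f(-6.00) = -7150.22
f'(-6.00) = 4681.96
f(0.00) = -0.74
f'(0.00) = 1.24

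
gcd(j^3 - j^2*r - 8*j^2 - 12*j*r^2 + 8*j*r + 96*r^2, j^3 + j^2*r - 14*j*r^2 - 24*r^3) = -j^2 + j*r + 12*r^2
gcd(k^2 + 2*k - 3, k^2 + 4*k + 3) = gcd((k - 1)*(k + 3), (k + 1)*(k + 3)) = k + 3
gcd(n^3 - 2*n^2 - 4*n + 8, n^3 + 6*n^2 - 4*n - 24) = n^2 - 4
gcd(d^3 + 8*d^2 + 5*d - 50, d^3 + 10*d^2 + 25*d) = d^2 + 10*d + 25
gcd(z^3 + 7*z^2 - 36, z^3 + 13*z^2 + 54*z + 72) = z^2 + 9*z + 18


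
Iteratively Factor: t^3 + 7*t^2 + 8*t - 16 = (t + 4)*(t^2 + 3*t - 4) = (t + 4)^2*(t - 1)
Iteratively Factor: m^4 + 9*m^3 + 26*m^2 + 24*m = (m + 2)*(m^3 + 7*m^2 + 12*m) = (m + 2)*(m + 3)*(m^2 + 4*m) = (m + 2)*(m + 3)*(m + 4)*(m)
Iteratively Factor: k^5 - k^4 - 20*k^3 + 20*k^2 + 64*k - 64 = (k + 2)*(k^4 - 3*k^3 - 14*k^2 + 48*k - 32) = (k - 2)*(k + 2)*(k^3 - k^2 - 16*k + 16) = (k - 2)*(k - 1)*(k + 2)*(k^2 - 16) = (k - 2)*(k - 1)*(k + 2)*(k + 4)*(k - 4)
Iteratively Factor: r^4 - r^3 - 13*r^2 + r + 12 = (r - 4)*(r^3 + 3*r^2 - r - 3) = (r - 4)*(r + 3)*(r^2 - 1) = (r - 4)*(r + 1)*(r + 3)*(r - 1)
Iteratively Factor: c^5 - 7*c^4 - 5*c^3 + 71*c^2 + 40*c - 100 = (c - 5)*(c^4 - 2*c^3 - 15*c^2 - 4*c + 20) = (c - 5)*(c + 2)*(c^3 - 4*c^2 - 7*c + 10) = (c - 5)*(c - 1)*(c + 2)*(c^2 - 3*c - 10) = (c - 5)*(c - 1)*(c + 2)^2*(c - 5)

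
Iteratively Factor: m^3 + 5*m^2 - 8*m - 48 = (m + 4)*(m^2 + m - 12) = (m - 3)*(m + 4)*(m + 4)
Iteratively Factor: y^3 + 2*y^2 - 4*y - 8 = (y + 2)*(y^2 - 4) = (y - 2)*(y + 2)*(y + 2)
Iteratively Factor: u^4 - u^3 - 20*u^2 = (u + 4)*(u^3 - 5*u^2) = u*(u + 4)*(u^2 - 5*u) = u*(u - 5)*(u + 4)*(u)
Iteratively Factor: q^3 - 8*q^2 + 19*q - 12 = (q - 3)*(q^2 - 5*q + 4) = (q - 4)*(q - 3)*(q - 1)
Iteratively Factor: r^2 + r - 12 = (r - 3)*(r + 4)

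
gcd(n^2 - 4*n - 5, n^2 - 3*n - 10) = n - 5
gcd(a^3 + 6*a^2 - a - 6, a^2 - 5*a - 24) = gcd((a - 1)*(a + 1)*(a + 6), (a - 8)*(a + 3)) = 1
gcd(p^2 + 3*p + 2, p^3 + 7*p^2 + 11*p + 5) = p + 1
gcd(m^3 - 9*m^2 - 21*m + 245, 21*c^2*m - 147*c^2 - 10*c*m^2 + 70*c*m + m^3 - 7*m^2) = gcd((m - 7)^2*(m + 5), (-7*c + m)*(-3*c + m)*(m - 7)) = m - 7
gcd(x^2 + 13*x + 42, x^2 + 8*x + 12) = x + 6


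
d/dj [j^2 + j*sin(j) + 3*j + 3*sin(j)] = j*cos(j) + 2*j + sin(j) + 3*cos(j) + 3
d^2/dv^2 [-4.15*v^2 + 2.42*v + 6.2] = -8.30000000000000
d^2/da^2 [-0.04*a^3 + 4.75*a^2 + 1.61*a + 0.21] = 9.5 - 0.24*a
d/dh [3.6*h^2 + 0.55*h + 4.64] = 7.2*h + 0.55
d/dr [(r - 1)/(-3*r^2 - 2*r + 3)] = (3*r^2 - 6*r + 1)/(9*r^4 + 12*r^3 - 14*r^2 - 12*r + 9)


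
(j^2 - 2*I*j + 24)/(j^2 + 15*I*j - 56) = (j^2 - 2*I*j + 24)/(j^2 + 15*I*j - 56)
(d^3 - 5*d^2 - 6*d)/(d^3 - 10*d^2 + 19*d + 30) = d/(d - 5)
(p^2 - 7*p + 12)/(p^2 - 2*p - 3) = (p - 4)/(p + 1)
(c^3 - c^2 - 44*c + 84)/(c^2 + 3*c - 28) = (c^2 - 8*c + 12)/(c - 4)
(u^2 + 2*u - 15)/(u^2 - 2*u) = (u^2 + 2*u - 15)/(u*(u - 2))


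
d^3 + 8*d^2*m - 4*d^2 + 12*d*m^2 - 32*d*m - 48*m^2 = (d - 4)*(d + 2*m)*(d + 6*m)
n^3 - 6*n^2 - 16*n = n*(n - 8)*(n + 2)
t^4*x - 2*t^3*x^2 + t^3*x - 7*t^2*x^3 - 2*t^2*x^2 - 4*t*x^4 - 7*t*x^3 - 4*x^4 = (t - 4*x)*(t + x)^2*(t*x + x)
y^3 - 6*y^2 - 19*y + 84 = (y - 7)*(y - 3)*(y + 4)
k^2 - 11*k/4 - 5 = (k - 4)*(k + 5/4)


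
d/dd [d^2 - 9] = 2*d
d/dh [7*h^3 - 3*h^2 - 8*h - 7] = 21*h^2 - 6*h - 8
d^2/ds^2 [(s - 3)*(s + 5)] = 2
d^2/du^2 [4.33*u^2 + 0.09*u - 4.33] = 8.66000000000000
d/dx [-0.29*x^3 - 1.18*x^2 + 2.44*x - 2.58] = -0.87*x^2 - 2.36*x + 2.44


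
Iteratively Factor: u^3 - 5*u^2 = (u)*(u^2 - 5*u) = u^2*(u - 5)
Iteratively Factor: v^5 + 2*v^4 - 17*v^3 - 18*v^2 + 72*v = (v - 2)*(v^4 + 4*v^3 - 9*v^2 - 36*v) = (v - 2)*(v + 4)*(v^3 - 9*v) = (v - 2)*(v + 3)*(v + 4)*(v^2 - 3*v) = v*(v - 2)*(v + 3)*(v + 4)*(v - 3)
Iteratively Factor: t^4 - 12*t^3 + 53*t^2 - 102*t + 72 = (t - 3)*(t^3 - 9*t^2 + 26*t - 24) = (t - 4)*(t - 3)*(t^2 - 5*t + 6) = (t - 4)*(t - 3)^2*(t - 2)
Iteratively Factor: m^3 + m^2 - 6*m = (m + 3)*(m^2 - 2*m) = m*(m + 3)*(m - 2)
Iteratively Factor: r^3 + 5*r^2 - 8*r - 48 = (r + 4)*(r^2 + r - 12) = (r + 4)^2*(r - 3)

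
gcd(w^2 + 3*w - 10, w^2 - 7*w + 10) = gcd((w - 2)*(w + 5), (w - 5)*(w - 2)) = w - 2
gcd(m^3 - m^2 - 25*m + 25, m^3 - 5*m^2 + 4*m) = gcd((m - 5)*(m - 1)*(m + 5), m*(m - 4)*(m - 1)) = m - 1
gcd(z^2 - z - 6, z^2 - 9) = z - 3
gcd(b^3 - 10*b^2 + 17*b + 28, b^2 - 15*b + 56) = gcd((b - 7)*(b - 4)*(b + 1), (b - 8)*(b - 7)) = b - 7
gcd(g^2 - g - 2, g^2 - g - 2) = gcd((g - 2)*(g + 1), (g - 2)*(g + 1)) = g^2 - g - 2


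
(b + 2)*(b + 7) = b^2 + 9*b + 14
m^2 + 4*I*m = m*(m + 4*I)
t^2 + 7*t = t*(t + 7)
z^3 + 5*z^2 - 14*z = z*(z - 2)*(z + 7)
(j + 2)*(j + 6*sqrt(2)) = j^2 + 2*j + 6*sqrt(2)*j + 12*sqrt(2)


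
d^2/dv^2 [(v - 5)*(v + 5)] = 2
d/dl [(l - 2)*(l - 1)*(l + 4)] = 3*l^2 + 2*l - 10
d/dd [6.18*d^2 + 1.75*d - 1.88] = 12.36*d + 1.75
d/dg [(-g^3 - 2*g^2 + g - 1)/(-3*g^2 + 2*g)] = (3*g^4 - 4*g^3 - g^2 - 6*g + 2)/(g^2*(9*g^2 - 12*g + 4))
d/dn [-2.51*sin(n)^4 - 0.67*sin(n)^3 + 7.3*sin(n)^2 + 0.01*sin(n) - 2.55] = (-10.04*sin(n)^3 - 2.01*sin(n)^2 + 14.6*sin(n) + 0.01)*cos(n)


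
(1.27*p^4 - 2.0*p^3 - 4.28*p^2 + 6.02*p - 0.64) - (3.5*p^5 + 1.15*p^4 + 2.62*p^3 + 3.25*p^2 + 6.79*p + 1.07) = -3.5*p^5 + 0.12*p^4 - 4.62*p^3 - 7.53*p^2 - 0.77*p - 1.71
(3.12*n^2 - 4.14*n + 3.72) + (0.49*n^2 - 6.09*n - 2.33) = 3.61*n^2 - 10.23*n + 1.39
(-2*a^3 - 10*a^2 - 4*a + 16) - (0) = -2*a^3 - 10*a^2 - 4*a + 16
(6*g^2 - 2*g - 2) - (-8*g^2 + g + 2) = 14*g^2 - 3*g - 4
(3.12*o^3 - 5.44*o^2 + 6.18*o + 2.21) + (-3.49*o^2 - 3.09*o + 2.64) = 3.12*o^3 - 8.93*o^2 + 3.09*o + 4.85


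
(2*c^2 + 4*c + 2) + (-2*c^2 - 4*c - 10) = -8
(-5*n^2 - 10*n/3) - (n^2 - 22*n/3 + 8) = -6*n^2 + 4*n - 8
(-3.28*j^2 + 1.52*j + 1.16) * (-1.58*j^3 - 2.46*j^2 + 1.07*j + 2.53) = 5.1824*j^5 + 5.6672*j^4 - 9.0816*j^3 - 9.5256*j^2 + 5.0868*j + 2.9348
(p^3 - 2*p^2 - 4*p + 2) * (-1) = -p^3 + 2*p^2 + 4*p - 2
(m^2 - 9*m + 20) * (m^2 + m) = m^4 - 8*m^3 + 11*m^2 + 20*m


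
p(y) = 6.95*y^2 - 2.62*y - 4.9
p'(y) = 13.9*y - 2.62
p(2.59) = 34.94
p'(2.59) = 33.38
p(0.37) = -4.92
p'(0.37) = 2.52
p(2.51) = 32.31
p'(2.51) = 32.27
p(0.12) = -5.11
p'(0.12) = -0.95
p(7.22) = 338.48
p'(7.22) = 97.74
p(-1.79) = 22.06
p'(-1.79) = -27.50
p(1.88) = 14.74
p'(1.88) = 23.51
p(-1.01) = 4.84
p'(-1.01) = -16.66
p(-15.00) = 1598.15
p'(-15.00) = -211.12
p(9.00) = 534.47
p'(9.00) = 122.48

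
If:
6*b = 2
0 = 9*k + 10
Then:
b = 1/3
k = -10/9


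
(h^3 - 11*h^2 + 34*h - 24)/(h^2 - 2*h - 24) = (h^2 - 5*h + 4)/(h + 4)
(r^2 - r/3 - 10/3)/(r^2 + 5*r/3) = (r - 2)/r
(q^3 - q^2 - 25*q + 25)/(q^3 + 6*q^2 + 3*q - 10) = (q - 5)/(q + 2)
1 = 1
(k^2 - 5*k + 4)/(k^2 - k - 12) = (k - 1)/(k + 3)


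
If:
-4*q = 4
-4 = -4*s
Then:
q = -1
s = 1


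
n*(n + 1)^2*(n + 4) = n^4 + 6*n^3 + 9*n^2 + 4*n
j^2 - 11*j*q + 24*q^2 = (j - 8*q)*(j - 3*q)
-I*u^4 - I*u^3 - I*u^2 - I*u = u*(u + 1)*(u - I)*(-I*u + 1)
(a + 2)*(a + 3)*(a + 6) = a^3 + 11*a^2 + 36*a + 36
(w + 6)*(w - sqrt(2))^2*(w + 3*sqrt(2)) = w^4 + sqrt(2)*w^3 + 6*w^3 - 10*w^2 + 6*sqrt(2)*w^2 - 60*w + 6*sqrt(2)*w + 36*sqrt(2)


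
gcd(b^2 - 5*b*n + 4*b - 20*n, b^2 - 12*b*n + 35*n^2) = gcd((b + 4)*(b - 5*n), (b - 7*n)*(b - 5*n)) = b - 5*n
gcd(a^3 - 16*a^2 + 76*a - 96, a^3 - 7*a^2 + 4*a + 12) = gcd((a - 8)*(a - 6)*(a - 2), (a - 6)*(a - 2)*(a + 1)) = a^2 - 8*a + 12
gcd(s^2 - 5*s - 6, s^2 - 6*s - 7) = s + 1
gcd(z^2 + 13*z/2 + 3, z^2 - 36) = z + 6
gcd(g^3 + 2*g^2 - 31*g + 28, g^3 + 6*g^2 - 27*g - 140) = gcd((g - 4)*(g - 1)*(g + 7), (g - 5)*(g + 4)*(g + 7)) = g + 7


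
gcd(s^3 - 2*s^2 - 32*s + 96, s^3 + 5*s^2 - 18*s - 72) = s^2 + 2*s - 24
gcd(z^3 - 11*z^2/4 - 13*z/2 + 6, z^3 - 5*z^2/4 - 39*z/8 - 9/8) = 1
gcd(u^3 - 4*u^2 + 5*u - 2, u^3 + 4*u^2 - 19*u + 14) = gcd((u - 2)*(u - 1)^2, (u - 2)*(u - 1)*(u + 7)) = u^2 - 3*u + 2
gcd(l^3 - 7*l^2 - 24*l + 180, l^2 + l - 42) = l - 6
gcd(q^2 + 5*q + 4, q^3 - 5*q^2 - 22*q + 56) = q + 4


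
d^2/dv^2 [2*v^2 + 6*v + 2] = 4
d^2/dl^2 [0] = 0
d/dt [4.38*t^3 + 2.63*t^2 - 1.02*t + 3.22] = 13.14*t^2 + 5.26*t - 1.02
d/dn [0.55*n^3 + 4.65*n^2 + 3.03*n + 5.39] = 1.65*n^2 + 9.3*n + 3.03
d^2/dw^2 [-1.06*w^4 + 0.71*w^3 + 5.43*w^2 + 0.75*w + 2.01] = -12.72*w^2 + 4.26*w + 10.86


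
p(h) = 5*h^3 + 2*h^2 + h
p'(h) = 15*h^2 + 4*h + 1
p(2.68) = 113.29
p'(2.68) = 119.46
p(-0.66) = -1.23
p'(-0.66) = 4.89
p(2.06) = 54.26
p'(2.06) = 72.89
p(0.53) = 1.84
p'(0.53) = 7.33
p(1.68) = 31.03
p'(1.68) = 50.06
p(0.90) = 6.16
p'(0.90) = 16.75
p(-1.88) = -28.03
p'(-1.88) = 46.50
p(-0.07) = -0.06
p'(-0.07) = 0.79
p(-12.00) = -8364.00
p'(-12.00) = 2113.00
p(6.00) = 1158.00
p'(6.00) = 565.00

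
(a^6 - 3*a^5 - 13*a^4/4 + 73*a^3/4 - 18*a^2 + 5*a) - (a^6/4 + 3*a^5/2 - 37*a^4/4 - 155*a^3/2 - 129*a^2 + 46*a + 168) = 3*a^6/4 - 9*a^5/2 + 6*a^4 + 383*a^3/4 + 111*a^2 - 41*a - 168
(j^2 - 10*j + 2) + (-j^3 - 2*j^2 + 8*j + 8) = -j^3 - j^2 - 2*j + 10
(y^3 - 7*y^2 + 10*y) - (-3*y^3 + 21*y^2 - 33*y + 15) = 4*y^3 - 28*y^2 + 43*y - 15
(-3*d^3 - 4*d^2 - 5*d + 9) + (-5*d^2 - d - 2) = -3*d^3 - 9*d^2 - 6*d + 7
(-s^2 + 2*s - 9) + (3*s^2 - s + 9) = 2*s^2 + s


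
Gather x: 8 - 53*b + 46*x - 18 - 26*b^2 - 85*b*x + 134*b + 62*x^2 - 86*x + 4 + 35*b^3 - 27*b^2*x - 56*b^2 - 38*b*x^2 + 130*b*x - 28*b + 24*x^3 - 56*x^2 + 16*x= 35*b^3 - 82*b^2 + 53*b + 24*x^3 + x^2*(6 - 38*b) + x*(-27*b^2 + 45*b - 24) - 6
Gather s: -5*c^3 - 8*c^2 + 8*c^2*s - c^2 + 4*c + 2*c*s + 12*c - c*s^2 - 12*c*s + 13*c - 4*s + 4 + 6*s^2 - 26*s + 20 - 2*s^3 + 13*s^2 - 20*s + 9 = -5*c^3 - 9*c^2 + 29*c - 2*s^3 + s^2*(19 - c) + s*(8*c^2 - 10*c - 50) + 33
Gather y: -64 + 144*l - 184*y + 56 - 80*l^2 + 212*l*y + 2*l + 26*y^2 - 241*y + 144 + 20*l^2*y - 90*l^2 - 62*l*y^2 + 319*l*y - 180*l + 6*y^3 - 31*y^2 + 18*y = -170*l^2 - 34*l + 6*y^3 + y^2*(-62*l - 5) + y*(20*l^2 + 531*l - 407) + 136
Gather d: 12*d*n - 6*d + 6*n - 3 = d*(12*n - 6) + 6*n - 3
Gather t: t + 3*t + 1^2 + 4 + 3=4*t + 8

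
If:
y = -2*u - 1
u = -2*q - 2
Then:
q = y/4 - 3/4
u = -y/2 - 1/2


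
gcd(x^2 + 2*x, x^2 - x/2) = x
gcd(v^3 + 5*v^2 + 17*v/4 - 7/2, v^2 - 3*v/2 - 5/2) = 1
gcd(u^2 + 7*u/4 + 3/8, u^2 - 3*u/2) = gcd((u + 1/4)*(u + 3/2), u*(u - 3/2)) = 1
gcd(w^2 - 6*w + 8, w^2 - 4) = w - 2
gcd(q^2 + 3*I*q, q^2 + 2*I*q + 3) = q + 3*I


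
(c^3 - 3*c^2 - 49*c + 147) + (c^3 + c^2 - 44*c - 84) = 2*c^3 - 2*c^2 - 93*c + 63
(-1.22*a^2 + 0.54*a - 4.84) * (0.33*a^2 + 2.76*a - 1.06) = -0.4026*a^4 - 3.189*a^3 + 1.1864*a^2 - 13.9308*a + 5.1304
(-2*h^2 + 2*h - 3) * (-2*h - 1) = 4*h^3 - 2*h^2 + 4*h + 3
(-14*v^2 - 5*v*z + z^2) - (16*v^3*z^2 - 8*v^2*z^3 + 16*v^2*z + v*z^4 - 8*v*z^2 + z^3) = -16*v^3*z^2 + 8*v^2*z^3 - 16*v^2*z - 14*v^2 - v*z^4 + 8*v*z^2 - 5*v*z - z^3 + z^2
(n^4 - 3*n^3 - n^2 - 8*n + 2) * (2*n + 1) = 2*n^5 - 5*n^4 - 5*n^3 - 17*n^2 - 4*n + 2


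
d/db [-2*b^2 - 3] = -4*b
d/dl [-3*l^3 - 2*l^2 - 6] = l*(-9*l - 4)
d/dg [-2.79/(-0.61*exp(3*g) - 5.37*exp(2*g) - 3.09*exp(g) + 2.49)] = (-5.1057*exp(2*g) - 29.9646*exp(g) - 8.6211)*exp(g)/(0.61*exp(3*g) + 5.37*exp(2*g) + 3.09*exp(g) - 2.49)^2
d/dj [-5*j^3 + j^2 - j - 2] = -15*j^2 + 2*j - 1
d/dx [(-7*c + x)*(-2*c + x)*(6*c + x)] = -40*c^2 - 6*c*x + 3*x^2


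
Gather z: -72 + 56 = -16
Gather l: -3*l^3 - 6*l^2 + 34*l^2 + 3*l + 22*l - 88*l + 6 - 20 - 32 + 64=-3*l^3 + 28*l^2 - 63*l + 18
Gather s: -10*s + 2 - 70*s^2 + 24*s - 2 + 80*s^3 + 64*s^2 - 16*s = 80*s^3 - 6*s^2 - 2*s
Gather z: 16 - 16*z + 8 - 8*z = 24 - 24*z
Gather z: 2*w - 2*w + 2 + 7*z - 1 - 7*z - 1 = 0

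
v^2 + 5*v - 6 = (v - 1)*(v + 6)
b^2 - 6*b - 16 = (b - 8)*(b + 2)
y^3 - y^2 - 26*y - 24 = (y - 6)*(y + 1)*(y + 4)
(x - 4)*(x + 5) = x^2 + x - 20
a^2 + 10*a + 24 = (a + 4)*(a + 6)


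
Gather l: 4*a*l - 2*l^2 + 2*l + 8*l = -2*l^2 + l*(4*a + 10)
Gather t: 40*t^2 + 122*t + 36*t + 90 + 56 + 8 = 40*t^2 + 158*t + 154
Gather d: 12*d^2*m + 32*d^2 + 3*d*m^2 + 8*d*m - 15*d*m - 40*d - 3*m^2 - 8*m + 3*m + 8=d^2*(12*m + 32) + d*(3*m^2 - 7*m - 40) - 3*m^2 - 5*m + 8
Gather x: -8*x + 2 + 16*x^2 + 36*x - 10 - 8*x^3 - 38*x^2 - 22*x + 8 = -8*x^3 - 22*x^2 + 6*x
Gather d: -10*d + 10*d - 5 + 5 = 0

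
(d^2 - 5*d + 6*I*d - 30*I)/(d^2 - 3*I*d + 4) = (d^2 + d*(-5 + 6*I) - 30*I)/(d^2 - 3*I*d + 4)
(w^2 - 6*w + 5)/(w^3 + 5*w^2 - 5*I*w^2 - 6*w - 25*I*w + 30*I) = (w - 5)/(w^2 + w*(6 - 5*I) - 30*I)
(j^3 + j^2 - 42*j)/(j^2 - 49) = j*(j - 6)/(j - 7)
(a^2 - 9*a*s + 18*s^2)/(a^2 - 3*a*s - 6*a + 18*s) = (a - 6*s)/(a - 6)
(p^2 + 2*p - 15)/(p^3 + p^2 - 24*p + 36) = (p + 5)/(p^2 + 4*p - 12)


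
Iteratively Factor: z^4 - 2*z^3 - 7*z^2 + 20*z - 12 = (z - 2)*(z^3 - 7*z + 6) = (z - 2)*(z - 1)*(z^2 + z - 6) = (z - 2)^2*(z - 1)*(z + 3)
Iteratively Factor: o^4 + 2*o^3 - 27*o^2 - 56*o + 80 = (o + 4)*(o^3 - 2*o^2 - 19*o + 20) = (o - 1)*(o + 4)*(o^2 - o - 20) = (o - 1)*(o + 4)^2*(o - 5)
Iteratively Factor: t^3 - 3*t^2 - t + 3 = (t - 1)*(t^2 - 2*t - 3) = (t - 1)*(t + 1)*(t - 3)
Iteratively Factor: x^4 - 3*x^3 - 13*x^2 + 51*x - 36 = (x - 1)*(x^3 - 2*x^2 - 15*x + 36) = (x - 3)*(x - 1)*(x^2 + x - 12) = (x - 3)^2*(x - 1)*(x + 4)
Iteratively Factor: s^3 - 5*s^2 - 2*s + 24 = (s - 4)*(s^2 - s - 6) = (s - 4)*(s - 3)*(s + 2)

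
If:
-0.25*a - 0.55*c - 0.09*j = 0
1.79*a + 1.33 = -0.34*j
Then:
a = -0.189944134078212*j - 0.743016759776536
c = 0.337734890807517 - 0.0772981208735399*j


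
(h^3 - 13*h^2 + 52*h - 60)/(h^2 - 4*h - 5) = (h^2 - 8*h + 12)/(h + 1)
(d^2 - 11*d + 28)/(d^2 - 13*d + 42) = (d - 4)/(d - 6)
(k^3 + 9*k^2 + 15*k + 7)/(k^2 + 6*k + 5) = (k^2 + 8*k + 7)/(k + 5)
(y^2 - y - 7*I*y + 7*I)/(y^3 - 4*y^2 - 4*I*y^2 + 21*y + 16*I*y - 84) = (y - 1)/(y^2 + y*(-4 + 3*I) - 12*I)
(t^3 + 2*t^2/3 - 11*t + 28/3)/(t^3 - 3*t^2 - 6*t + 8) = (3*t^2 + 5*t - 28)/(3*(t^2 - 2*t - 8))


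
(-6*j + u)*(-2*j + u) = 12*j^2 - 8*j*u + u^2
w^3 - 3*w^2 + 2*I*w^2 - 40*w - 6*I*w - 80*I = (w - 8)*(w + 5)*(w + 2*I)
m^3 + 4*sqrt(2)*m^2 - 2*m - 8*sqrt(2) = (m - sqrt(2))*(m + sqrt(2))*(m + 4*sqrt(2))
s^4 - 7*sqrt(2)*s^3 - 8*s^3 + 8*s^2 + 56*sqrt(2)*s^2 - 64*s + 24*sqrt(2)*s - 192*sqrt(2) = (s - 8)*(s - 6*sqrt(2))*(s - 2*sqrt(2))*(s + sqrt(2))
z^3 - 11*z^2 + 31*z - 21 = (z - 7)*(z - 3)*(z - 1)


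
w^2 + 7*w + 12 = (w + 3)*(w + 4)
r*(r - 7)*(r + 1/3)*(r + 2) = r^4 - 14*r^3/3 - 47*r^2/3 - 14*r/3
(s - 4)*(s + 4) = s^2 - 16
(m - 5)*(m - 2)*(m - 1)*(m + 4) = m^4 - 4*m^3 - 15*m^2 + 58*m - 40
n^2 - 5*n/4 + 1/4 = (n - 1)*(n - 1/4)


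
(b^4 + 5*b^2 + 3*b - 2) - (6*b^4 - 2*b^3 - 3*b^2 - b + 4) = -5*b^4 + 2*b^3 + 8*b^2 + 4*b - 6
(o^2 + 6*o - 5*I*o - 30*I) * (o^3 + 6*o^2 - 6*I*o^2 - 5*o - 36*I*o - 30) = o^5 + 12*o^4 - 11*I*o^4 + o^3 - 132*I*o^3 - 420*o^2 - 371*I*o^2 - 1260*o + 300*I*o + 900*I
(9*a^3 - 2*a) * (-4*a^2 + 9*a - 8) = -36*a^5 + 81*a^4 - 64*a^3 - 18*a^2 + 16*a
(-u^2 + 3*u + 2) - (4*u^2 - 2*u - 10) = -5*u^2 + 5*u + 12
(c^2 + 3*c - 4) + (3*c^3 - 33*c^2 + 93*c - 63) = 3*c^3 - 32*c^2 + 96*c - 67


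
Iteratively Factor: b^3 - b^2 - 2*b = (b + 1)*(b^2 - 2*b) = b*(b + 1)*(b - 2)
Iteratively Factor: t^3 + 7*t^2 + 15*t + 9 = (t + 1)*(t^2 + 6*t + 9) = (t + 1)*(t + 3)*(t + 3)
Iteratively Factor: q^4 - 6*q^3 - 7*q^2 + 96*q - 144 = (q - 4)*(q^3 - 2*q^2 - 15*q + 36) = (q - 4)*(q - 3)*(q^2 + q - 12) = (q - 4)*(q - 3)^2*(q + 4)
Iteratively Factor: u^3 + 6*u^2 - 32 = (u + 4)*(u^2 + 2*u - 8) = (u - 2)*(u + 4)*(u + 4)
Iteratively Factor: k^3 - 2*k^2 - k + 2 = (k + 1)*(k^2 - 3*k + 2) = (k - 1)*(k + 1)*(k - 2)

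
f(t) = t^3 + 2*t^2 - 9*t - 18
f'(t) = 3*t^2 + 4*t - 9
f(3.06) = 1.84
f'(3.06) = 31.33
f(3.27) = 8.92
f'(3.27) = 36.16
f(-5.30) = -63.00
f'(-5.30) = 54.07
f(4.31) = 60.43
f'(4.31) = 63.97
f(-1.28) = -5.30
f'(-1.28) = -9.20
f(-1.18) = -6.24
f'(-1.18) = -9.54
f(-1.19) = -6.14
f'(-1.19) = -9.51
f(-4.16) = -17.94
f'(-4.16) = 26.28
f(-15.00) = -2808.00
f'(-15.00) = 606.00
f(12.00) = 1890.00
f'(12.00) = 471.00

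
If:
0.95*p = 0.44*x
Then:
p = 0.463157894736842*x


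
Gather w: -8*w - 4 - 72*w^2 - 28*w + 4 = -72*w^2 - 36*w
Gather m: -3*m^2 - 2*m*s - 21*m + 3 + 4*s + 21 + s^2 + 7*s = -3*m^2 + m*(-2*s - 21) + s^2 + 11*s + 24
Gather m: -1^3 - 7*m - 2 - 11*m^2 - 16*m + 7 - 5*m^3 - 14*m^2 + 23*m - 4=-5*m^3 - 25*m^2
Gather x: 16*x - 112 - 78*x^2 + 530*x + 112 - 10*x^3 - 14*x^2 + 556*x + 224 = -10*x^3 - 92*x^2 + 1102*x + 224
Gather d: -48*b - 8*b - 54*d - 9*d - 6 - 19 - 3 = -56*b - 63*d - 28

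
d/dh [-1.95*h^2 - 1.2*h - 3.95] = -3.9*h - 1.2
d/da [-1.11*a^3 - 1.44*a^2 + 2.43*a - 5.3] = -3.33*a^2 - 2.88*a + 2.43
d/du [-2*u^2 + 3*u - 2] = 3 - 4*u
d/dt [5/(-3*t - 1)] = 15/(3*t + 1)^2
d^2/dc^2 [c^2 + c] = 2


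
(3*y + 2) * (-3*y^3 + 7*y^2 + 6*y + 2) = -9*y^4 + 15*y^3 + 32*y^2 + 18*y + 4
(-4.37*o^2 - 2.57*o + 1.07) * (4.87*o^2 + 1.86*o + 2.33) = -21.2819*o^4 - 20.6441*o^3 - 9.7514*o^2 - 3.9979*o + 2.4931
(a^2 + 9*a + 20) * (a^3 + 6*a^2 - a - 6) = a^5 + 15*a^4 + 73*a^3 + 105*a^2 - 74*a - 120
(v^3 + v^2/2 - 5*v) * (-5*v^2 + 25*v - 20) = -5*v^5 + 45*v^4/2 + 35*v^3/2 - 135*v^2 + 100*v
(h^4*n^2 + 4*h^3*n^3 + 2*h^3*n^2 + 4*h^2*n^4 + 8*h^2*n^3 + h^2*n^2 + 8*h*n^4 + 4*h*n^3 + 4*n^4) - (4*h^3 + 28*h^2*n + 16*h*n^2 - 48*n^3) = h^4*n^2 + 4*h^3*n^3 + 2*h^3*n^2 - 4*h^3 + 4*h^2*n^4 + 8*h^2*n^3 + h^2*n^2 - 28*h^2*n + 8*h*n^4 + 4*h*n^3 - 16*h*n^2 + 4*n^4 + 48*n^3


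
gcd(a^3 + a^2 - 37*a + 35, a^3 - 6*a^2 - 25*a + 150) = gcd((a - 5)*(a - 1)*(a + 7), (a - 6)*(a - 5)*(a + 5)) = a - 5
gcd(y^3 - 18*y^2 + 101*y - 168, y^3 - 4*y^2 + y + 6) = y - 3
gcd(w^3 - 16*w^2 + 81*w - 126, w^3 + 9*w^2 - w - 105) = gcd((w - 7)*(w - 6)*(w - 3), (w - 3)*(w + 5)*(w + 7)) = w - 3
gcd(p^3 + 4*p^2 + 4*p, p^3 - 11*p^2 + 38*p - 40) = 1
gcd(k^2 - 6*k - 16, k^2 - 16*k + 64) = k - 8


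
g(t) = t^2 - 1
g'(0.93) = 1.86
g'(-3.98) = -7.96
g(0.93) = -0.14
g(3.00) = 8.00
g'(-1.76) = -3.52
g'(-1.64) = -3.28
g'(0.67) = 1.34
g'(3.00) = 6.00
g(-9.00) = 80.00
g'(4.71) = 9.42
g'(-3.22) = -6.44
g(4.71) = 21.18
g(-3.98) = 14.84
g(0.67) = -0.55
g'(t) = 2*t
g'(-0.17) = -0.34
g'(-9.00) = -18.00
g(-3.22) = 9.37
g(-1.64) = 1.69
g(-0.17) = -0.97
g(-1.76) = 2.10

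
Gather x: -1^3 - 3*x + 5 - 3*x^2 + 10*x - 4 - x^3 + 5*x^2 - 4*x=-x^3 + 2*x^2 + 3*x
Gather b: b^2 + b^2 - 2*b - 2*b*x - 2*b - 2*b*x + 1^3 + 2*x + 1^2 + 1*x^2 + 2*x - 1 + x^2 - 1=2*b^2 + b*(-4*x - 4) + 2*x^2 + 4*x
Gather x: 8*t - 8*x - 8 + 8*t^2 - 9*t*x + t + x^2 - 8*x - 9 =8*t^2 + 9*t + x^2 + x*(-9*t - 16) - 17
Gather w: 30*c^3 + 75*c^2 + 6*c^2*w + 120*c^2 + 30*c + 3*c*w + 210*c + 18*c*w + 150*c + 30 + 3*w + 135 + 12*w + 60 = 30*c^3 + 195*c^2 + 390*c + w*(6*c^2 + 21*c + 15) + 225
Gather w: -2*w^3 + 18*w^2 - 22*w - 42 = -2*w^3 + 18*w^2 - 22*w - 42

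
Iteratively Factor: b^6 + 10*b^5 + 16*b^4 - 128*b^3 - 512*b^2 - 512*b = (b)*(b^5 + 10*b^4 + 16*b^3 - 128*b^2 - 512*b - 512) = b*(b + 4)*(b^4 + 6*b^3 - 8*b^2 - 96*b - 128) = b*(b + 2)*(b + 4)*(b^3 + 4*b^2 - 16*b - 64) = b*(b + 2)*(b + 4)^2*(b^2 - 16) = b*(b - 4)*(b + 2)*(b + 4)^2*(b + 4)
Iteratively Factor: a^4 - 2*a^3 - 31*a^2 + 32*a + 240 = (a + 3)*(a^3 - 5*a^2 - 16*a + 80) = (a + 3)*(a + 4)*(a^2 - 9*a + 20) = (a - 5)*(a + 3)*(a + 4)*(a - 4)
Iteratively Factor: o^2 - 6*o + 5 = (o - 5)*(o - 1)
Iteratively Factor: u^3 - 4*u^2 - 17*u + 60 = (u + 4)*(u^2 - 8*u + 15) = (u - 3)*(u + 4)*(u - 5)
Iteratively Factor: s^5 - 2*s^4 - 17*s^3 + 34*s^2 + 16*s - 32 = (s + 1)*(s^4 - 3*s^3 - 14*s^2 + 48*s - 32) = (s - 1)*(s + 1)*(s^3 - 2*s^2 - 16*s + 32) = (s - 2)*(s - 1)*(s + 1)*(s^2 - 16) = (s - 4)*(s - 2)*(s - 1)*(s + 1)*(s + 4)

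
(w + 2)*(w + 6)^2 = w^3 + 14*w^2 + 60*w + 72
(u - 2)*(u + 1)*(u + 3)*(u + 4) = u^4 + 6*u^3 + 3*u^2 - 26*u - 24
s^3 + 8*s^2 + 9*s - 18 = (s - 1)*(s + 3)*(s + 6)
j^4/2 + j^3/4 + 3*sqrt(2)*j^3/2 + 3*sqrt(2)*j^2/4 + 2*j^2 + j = j*(j/2 + sqrt(2)/2)*(j + 1/2)*(j + 2*sqrt(2))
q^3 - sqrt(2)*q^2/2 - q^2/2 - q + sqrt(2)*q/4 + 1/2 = (q - 1/2)*(q - sqrt(2))*(q + sqrt(2)/2)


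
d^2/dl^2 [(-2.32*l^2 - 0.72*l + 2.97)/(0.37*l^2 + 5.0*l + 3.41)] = (8.386864*l^3 + 20.002422*l^2 + 38.417544*l + 111.603118)/(0.050653*l^6 + 2.0535*l^5 + 29.150487*l^4 + 162.851*l^3 + 268.657191*l^2 + 174.4215*l + 39.651821)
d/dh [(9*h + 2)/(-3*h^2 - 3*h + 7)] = 3*(9*h^2 + 4*h + 23)/(9*h^4 + 18*h^3 - 33*h^2 - 42*h + 49)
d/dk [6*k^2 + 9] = 12*k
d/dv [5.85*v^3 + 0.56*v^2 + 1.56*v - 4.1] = 17.55*v^2 + 1.12*v + 1.56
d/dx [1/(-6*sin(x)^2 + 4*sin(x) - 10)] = (3*sin(x) - 1)*cos(x)/(3*sin(x)^2 - 2*sin(x) + 5)^2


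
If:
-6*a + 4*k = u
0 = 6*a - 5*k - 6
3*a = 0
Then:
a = 0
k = -6/5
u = -24/5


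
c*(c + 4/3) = c^2 + 4*c/3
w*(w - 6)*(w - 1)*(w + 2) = w^4 - 5*w^3 - 8*w^2 + 12*w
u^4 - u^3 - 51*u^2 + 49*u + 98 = (u - 7)*(u - 2)*(u + 1)*(u + 7)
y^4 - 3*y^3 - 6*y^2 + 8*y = y*(y - 4)*(y - 1)*(y + 2)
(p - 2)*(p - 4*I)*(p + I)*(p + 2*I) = p^4 - 2*p^3 - I*p^3 + 10*p^2 + 2*I*p^2 - 20*p + 8*I*p - 16*I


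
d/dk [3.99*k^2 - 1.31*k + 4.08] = 7.98*k - 1.31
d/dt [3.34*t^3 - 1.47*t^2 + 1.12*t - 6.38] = 10.02*t^2 - 2.94*t + 1.12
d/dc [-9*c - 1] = -9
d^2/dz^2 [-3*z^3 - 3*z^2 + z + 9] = -18*z - 6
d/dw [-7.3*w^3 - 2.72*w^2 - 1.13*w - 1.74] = -21.9*w^2 - 5.44*w - 1.13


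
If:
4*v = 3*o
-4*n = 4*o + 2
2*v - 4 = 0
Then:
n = -19/6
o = 8/3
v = 2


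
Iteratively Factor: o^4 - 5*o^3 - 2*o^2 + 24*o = (o)*(o^3 - 5*o^2 - 2*o + 24) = o*(o - 3)*(o^2 - 2*o - 8) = o*(o - 4)*(o - 3)*(o + 2)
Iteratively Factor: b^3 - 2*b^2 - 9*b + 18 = (b - 3)*(b^2 + b - 6) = (b - 3)*(b - 2)*(b + 3)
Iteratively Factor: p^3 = (p)*(p^2) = p^2*(p)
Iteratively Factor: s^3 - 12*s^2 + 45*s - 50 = (s - 5)*(s^2 - 7*s + 10) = (s - 5)^2*(s - 2)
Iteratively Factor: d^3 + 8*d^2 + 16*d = (d + 4)*(d^2 + 4*d) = (d + 4)^2*(d)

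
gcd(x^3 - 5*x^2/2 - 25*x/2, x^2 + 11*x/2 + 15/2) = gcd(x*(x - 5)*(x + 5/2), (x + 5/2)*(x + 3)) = x + 5/2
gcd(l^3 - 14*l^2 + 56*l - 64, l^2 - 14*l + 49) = 1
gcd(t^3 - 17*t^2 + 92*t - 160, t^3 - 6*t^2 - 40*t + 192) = t^2 - 12*t + 32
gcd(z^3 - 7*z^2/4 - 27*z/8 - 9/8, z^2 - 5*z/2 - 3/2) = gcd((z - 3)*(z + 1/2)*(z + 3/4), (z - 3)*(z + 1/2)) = z^2 - 5*z/2 - 3/2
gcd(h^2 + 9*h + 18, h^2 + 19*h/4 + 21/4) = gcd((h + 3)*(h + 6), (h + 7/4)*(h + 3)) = h + 3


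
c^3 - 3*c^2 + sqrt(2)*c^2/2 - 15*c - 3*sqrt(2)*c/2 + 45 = (c - 3)*(c - 5*sqrt(2)/2)*(c + 3*sqrt(2))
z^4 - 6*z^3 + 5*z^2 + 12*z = z*(z - 4)*(z - 3)*(z + 1)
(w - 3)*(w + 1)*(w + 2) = w^3 - 7*w - 6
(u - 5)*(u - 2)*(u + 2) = u^3 - 5*u^2 - 4*u + 20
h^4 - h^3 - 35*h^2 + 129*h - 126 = (h - 3)^2*(h - 2)*(h + 7)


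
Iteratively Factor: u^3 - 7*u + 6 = (u - 2)*(u^2 + 2*u - 3) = (u - 2)*(u - 1)*(u + 3)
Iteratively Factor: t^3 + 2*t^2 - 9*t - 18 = (t + 2)*(t^2 - 9) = (t + 2)*(t + 3)*(t - 3)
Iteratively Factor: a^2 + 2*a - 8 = (a + 4)*(a - 2)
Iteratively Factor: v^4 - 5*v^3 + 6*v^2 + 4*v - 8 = (v - 2)*(v^3 - 3*v^2 + 4) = (v - 2)*(v + 1)*(v^2 - 4*v + 4) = (v - 2)^2*(v + 1)*(v - 2)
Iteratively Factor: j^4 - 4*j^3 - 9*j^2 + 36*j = (j - 4)*(j^3 - 9*j) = (j - 4)*(j + 3)*(j^2 - 3*j) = j*(j - 4)*(j + 3)*(j - 3)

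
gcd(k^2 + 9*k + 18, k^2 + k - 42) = 1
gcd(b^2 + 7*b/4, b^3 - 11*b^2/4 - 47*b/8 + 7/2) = b + 7/4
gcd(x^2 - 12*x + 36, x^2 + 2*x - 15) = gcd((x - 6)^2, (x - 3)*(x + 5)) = 1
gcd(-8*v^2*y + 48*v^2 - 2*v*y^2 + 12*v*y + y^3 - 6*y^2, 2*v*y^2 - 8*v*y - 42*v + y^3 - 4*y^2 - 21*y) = 2*v + y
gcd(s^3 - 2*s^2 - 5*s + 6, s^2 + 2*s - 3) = s - 1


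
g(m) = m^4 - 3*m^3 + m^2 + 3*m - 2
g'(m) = 4*m^3 - 9*m^2 + 2*m + 3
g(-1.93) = 31.38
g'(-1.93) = -63.14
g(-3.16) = 192.88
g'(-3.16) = -219.41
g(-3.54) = 290.04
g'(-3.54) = -294.31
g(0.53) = -0.50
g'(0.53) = 2.13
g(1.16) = -0.05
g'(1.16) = -0.55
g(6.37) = 928.75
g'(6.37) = 684.45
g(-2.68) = 106.48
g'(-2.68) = -144.00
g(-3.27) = 218.12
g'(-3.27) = -239.64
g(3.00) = 16.00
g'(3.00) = 36.00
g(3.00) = 16.00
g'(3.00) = 36.00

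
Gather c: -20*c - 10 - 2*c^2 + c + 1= -2*c^2 - 19*c - 9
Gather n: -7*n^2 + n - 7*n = -7*n^2 - 6*n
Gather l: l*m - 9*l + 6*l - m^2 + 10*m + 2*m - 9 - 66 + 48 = l*(m - 3) - m^2 + 12*m - 27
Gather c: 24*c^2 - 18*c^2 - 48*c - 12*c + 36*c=6*c^2 - 24*c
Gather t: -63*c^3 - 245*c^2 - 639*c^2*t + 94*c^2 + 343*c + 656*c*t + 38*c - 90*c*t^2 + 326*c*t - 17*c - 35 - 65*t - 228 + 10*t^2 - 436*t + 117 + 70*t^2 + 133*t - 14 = -63*c^3 - 151*c^2 + 364*c + t^2*(80 - 90*c) + t*(-639*c^2 + 982*c - 368) - 160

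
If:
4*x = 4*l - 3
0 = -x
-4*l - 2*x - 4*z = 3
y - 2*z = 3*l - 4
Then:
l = 3/4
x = 0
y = -19/4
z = -3/2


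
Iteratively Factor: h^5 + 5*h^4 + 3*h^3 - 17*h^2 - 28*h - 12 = (h + 1)*(h^4 + 4*h^3 - h^2 - 16*h - 12) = (h + 1)*(h + 2)*(h^3 + 2*h^2 - 5*h - 6) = (h + 1)^2*(h + 2)*(h^2 + h - 6) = (h + 1)^2*(h + 2)*(h + 3)*(h - 2)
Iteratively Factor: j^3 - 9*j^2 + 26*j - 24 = (j - 4)*(j^2 - 5*j + 6) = (j - 4)*(j - 3)*(j - 2)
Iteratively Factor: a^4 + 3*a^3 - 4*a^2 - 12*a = (a + 3)*(a^3 - 4*a) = (a - 2)*(a + 3)*(a^2 + 2*a) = a*(a - 2)*(a + 3)*(a + 2)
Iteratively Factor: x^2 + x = (x + 1)*(x)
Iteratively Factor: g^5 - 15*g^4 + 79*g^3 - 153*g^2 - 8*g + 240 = (g - 4)*(g^4 - 11*g^3 + 35*g^2 - 13*g - 60) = (g - 4)*(g + 1)*(g^3 - 12*g^2 + 47*g - 60) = (g - 4)*(g - 3)*(g + 1)*(g^2 - 9*g + 20) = (g - 5)*(g - 4)*(g - 3)*(g + 1)*(g - 4)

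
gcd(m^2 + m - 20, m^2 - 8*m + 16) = m - 4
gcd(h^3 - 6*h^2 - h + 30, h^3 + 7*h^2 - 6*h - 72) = h - 3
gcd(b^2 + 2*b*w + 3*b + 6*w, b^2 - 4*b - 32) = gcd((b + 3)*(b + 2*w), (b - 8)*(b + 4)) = 1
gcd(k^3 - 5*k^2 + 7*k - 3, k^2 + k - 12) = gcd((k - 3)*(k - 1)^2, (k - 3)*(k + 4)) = k - 3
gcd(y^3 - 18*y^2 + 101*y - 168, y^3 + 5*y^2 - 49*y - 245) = y - 7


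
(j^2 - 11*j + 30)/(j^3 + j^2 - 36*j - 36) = (j - 5)/(j^2 + 7*j + 6)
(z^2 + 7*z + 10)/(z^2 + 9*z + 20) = (z + 2)/(z + 4)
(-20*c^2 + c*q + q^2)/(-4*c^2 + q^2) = (20*c^2 - c*q - q^2)/(4*c^2 - q^2)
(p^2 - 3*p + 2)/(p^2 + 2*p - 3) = (p - 2)/(p + 3)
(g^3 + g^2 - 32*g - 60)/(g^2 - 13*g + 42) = (g^2 + 7*g + 10)/(g - 7)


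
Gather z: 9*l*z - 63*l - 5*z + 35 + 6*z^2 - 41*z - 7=-63*l + 6*z^2 + z*(9*l - 46) + 28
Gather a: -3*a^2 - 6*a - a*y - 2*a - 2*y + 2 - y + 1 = -3*a^2 + a*(-y - 8) - 3*y + 3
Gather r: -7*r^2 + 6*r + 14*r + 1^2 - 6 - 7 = -7*r^2 + 20*r - 12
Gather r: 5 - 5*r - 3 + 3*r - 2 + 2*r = 0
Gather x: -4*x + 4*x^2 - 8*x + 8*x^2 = 12*x^2 - 12*x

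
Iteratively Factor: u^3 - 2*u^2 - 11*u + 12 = (u + 3)*(u^2 - 5*u + 4) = (u - 1)*(u + 3)*(u - 4)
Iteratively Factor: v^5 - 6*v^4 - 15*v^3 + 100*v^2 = (v + 4)*(v^4 - 10*v^3 + 25*v^2) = v*(v + 4)*(v^3 - 10*v^2 + 25*v) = v*(v - 5)*(v + 4)*(v^2 - 5*v) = v*(v - 5)^2*(v + 4)*(v)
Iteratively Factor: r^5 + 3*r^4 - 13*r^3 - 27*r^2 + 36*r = (r)*(r^4 + 3*r^3 - 13*r^2 - 27*r + 36) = r*(r + 4)*(r^3 - r^2 - 9*r + 9) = r*(r - 1)*(r + 4)*(r^2 - 9) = r*(r - 3)*(r - 1)*(r + 4)*(r + 3)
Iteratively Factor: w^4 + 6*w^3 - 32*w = (w)*(w^3 + 6*w^2 - 32) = w*(w - 2)*(w^2 + 8*w + 16) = w*(w - 2)*(w + 4)*(w + 4)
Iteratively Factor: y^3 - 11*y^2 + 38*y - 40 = (y - 2)*(y^2 - 9*y + 20) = (y - 5)*(y - 2)*(y - 4)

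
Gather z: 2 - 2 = 0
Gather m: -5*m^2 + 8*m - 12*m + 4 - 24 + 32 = -5*m^2 - 4*m + 12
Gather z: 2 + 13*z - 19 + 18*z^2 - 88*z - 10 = 18*z^2 - 75*z - 27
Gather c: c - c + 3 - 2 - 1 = 0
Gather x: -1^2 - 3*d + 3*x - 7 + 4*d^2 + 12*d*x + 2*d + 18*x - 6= 4*d^2 - d + x*(12*d + 21) - 14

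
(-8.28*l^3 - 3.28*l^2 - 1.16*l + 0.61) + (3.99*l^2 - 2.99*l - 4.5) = -8.28*l^3 + 0.71*l^2 - 4.15*l - 3.89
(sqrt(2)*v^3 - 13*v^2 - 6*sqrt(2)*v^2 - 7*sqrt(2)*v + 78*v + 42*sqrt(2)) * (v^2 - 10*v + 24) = sqrt(2)*v^5 - 16*sqrt(2)*v^4 - 13*v^4 + 77*sqrt(2)*v^3 + 208*v^3 - 1092*v^2 - 32*sqrt(2)*v^2 - 588*sqrt(2)*v + 1872*v + 1008*sqrt(2)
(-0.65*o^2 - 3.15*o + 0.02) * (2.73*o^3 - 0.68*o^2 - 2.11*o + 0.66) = -1.7745*o^5 - 8.1575*o^4 + 3.5681*o^3 + 6.2039*o^2 - 2.1212*o + 0.0132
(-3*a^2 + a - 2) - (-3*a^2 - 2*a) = 3*a - 2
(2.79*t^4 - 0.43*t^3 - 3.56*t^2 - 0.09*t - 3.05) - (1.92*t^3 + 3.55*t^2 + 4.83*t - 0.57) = 2.79*t^4 - 2.35*t^3 - 7.11*t^2 - 4.92*t - 2.48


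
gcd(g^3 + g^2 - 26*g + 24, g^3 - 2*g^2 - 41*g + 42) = g^2 + 5*g - 6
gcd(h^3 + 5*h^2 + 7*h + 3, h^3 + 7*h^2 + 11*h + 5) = h^2 + 2*h + 1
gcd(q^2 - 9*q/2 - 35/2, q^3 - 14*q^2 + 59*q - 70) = q - 7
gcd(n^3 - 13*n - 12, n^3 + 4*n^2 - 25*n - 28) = n^2 - 3*n - 4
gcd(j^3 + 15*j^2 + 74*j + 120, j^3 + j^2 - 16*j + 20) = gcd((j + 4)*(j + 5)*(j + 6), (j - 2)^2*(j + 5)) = j + 5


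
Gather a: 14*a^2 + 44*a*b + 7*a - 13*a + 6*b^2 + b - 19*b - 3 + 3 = 14*a^2 + a*(44*b - 6) + 6*b^2 - 18*b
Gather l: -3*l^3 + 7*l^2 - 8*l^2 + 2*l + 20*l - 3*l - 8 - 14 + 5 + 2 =-3*l^3 - l^2 + 19*l - 15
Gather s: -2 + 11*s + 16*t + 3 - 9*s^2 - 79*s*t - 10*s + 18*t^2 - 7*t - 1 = -9*s^2 + s*(1 - 79*t) + 18*t^2 + 9*t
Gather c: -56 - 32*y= -32*y - 56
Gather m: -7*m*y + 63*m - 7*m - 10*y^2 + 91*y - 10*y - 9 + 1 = m*(56 - 7*y) - 10*y^2 + 81*y - 8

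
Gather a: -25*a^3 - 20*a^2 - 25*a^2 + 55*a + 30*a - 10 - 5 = -25*a^3 - 45*a^2 + 85*a - 15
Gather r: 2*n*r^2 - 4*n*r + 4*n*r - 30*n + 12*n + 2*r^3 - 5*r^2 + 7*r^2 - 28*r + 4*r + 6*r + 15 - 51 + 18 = -18*n + 2*r^3 + r^2*(2*n + 2) - 18*r - 18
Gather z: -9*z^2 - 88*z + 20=-9*z^2 - 88*z + 20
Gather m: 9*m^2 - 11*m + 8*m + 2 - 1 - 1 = 9*m^2 - 3*m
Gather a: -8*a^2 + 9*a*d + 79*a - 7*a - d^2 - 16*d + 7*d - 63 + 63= -8*a^2 + a*(9*d + 72) - d^2 - 9*d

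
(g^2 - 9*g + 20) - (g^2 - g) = 20 - 8*g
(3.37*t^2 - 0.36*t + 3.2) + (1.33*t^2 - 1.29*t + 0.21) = 4.7*t^2 - 1.65*t + 3.41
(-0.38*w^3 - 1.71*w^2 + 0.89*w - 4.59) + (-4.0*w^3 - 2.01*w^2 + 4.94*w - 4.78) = -4.38*w^3 - 3.72*w^2 + 5.83*w - 9.37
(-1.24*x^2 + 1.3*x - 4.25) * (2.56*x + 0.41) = -3.1744*x^3 + 2.8196*x^2 - 10.347*x - 1.7425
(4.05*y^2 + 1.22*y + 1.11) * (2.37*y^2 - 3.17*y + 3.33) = 9.5985*y^4 - 9.9471*y^3 + 12.2498*y^2 + 0.543899999999999*y + 3.6963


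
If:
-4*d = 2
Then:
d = -1/2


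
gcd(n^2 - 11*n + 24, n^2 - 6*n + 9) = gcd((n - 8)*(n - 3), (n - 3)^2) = n - 3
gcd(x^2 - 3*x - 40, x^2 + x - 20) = x + 5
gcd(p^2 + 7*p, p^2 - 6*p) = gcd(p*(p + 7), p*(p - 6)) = p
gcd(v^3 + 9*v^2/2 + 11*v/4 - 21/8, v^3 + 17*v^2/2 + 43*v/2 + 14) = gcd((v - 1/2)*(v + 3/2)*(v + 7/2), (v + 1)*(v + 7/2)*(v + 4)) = v + 7/2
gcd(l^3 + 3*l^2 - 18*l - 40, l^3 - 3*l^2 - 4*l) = l - 4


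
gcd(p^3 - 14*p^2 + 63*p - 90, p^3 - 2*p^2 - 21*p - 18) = p - 6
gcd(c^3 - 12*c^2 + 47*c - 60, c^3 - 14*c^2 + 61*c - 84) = c^2 - 7*c + 12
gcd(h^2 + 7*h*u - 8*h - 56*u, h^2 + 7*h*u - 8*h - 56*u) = h^2 + 7*h*u - 8*h - 56*u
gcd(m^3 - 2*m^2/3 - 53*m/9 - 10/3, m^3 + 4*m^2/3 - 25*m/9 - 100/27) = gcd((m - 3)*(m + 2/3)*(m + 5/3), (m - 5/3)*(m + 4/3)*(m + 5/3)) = m + 5/3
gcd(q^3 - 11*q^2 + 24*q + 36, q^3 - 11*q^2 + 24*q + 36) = q^3 - 11*q^2 + 24*q + 36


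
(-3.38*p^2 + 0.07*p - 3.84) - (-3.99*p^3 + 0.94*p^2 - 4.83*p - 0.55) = 3.99*p^3 - 4.32*p^2 + 4.9*p - 3.29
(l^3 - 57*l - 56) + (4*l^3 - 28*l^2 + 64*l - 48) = 5*l^3 - 28*l^2 + 7*l - 104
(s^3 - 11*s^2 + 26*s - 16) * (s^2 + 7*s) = s^5 - 4*s^4 - 51*s^3 + 166*s^2 - 112*s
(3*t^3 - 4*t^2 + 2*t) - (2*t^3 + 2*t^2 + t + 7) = t^3 - 6*t^2 + t - 7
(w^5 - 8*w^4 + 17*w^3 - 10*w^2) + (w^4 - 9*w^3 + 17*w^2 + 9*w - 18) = w^5 - 7*w^4 + 8*w^3 + 7*w^2 + 9*w - 18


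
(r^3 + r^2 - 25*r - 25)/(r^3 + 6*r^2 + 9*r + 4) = (r^2 - 25)/(r^2 + 5*r + 4)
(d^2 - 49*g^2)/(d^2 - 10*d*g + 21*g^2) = (d + 7*g)/(d - 3*g)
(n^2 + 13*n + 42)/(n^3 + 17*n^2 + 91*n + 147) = (n + 6)/(n^2 + 10*n + 21)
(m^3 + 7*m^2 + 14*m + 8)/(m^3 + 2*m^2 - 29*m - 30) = (m^2 + 6*m + 8)/(m^2 + m - 30)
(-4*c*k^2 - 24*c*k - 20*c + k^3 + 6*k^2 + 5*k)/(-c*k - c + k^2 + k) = (4*c*k + 20*c - k^2 - 5*k)/(c - k)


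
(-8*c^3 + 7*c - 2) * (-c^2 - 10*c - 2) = 8*c^5 + 80*c^4 + 9*c^3 - 68*c^2 + 6*c + 4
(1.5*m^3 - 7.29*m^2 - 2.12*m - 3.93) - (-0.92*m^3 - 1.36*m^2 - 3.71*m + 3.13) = 2.42*m^3 - 5.93*m^2 + 1.59*m - 7.06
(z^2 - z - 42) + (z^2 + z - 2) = 2*z^2 - 44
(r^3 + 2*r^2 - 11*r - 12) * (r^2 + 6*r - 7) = r^5 + 8*r^4 - 6*r^3 - 92*r^2 + 5*r + 84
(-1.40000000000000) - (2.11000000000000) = -3.51000000000000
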